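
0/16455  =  0 = 0.00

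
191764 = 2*95882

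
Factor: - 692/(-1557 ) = 2^2*3^( - 2 ) =4/9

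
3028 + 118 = 3146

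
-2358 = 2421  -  4779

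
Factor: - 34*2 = - 68 = -2^2 * 17^1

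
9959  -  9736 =223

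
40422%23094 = 17328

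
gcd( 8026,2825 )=1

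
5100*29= 147900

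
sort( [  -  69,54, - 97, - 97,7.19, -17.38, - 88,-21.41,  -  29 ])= [ - 97, - 97  , - 88,  -  69,  -  29, - 21.41,  -  17.38, 7.19,54]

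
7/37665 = 7/37665 = 0.00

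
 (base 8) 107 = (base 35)21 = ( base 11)65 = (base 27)2h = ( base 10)71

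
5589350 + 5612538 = 11201888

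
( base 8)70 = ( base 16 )38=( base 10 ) 56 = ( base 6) 132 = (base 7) 110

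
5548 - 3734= 1814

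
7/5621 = 1/803 = 0.00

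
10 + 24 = 34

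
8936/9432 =1117/1179 = 0.95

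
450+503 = 953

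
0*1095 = 0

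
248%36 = 32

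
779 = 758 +21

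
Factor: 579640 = 2^3*5^1*43^1*337^1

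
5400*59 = 318600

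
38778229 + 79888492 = 118666721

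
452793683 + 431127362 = 883921045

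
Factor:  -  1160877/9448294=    - 2^(  -  1) * 3^1*17^( - 1)*379^1*1021^1*277891^( -1 ) 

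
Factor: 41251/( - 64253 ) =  - 67^( - 1)*71^1 * 83^1*137^(-1) = - 5893/9179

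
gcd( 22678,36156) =46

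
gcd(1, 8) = 1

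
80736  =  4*20184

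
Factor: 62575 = 5^2*2503^1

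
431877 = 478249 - 46372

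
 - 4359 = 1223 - 5582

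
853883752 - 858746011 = -4862259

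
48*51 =2448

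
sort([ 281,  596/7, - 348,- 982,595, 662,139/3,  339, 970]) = [ - 982,-348,139/3, 596/7,281, 339 , 595 , 662,970 ]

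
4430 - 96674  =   -92244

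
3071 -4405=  - 1334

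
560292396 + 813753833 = 1374046229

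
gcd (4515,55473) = 3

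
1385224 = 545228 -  - 839996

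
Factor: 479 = 479^1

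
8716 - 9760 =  - 1044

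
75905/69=75905/69 = 1100.07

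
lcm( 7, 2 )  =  14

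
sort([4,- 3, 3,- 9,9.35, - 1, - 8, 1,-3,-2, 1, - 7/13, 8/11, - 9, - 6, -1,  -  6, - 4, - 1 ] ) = [ - 9, - 9,-8, - 6, - 6  ,-4, - 3, - 3, - 2, - 1, - 1, - 1, - 7/13, 8/11, 1, 1,3, 4, 9.35]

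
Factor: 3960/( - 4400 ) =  - 2^( - 1) * 3^2 * 5^(  -  1) =-9/10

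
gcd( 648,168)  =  24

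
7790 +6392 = 14182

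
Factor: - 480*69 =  - 2^5 * 3^2*5^1*23^1=-33120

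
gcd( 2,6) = 2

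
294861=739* 399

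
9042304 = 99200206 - 90157902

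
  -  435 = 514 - 949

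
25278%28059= 25278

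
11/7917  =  11/7917 =0.00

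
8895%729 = 147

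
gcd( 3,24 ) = 3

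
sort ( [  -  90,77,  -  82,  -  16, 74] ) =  [-90, -82 , - 16 , 74, 77 ] 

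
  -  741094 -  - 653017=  - 88077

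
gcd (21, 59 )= 1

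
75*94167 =7062525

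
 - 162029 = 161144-323173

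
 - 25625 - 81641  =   - 107266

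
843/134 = 843/134=6.29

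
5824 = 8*728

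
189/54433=189/54433 = 0.00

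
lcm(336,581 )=27888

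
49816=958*52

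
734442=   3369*218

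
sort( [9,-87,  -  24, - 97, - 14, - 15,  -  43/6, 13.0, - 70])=[ - 97, - 87, - 70,-24, - 15, - 14, - 43/6, 9, 13.0]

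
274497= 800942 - 526445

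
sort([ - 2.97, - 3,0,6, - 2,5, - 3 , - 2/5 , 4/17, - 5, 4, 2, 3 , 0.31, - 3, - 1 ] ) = [-5 , - 3, - 3, - 3,  -  2.97, - 2, - 1,  -  2/5, 0,4/17,0.31,2, 3, 4,  5, 6 ]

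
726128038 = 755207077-29079039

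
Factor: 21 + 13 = 2^1*17^1=34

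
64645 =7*9235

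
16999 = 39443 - 22444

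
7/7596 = 7/7596 = 0.00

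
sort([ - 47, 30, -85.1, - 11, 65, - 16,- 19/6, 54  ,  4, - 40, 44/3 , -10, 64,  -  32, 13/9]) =[ - 85.1 , - 47, - 40, - 32, - 16, - 11, - 10, - 19/6, 13/9, 4,44/3, 30, 54,64, 65 ] 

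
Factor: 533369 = 41^1*13009^1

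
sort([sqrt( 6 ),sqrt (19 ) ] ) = [ sqrt (6), sqrt (19) ]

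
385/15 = 25 + 2/3=25.67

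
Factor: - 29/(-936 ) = 2^( - 3)*3^ ( - 2 )*13^ ( - 1 )*29^1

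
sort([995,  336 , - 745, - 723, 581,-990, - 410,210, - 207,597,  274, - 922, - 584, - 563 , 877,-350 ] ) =[ - 990 , - 922, - 745,-723,-584,- 563,-410, - 350, - 207, 210, 274, 336, 581,  597 , 877,995] 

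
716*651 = 466116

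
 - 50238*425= - 21351150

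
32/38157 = 32/38157  =  0.00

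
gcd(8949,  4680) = 3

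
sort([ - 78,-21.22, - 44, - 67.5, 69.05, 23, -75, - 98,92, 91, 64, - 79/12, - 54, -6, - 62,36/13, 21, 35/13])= [ - 98, - 78, -75, -67.5,  -  62, - 54,-44 ,  -  21.22,-79/12, - 6,35/13, 36/13, 21, 23,  64,69.05, 91, 92] 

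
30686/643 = 30686/643 = 47.72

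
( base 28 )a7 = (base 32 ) 8v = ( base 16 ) 11f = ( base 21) de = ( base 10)287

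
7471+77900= 85371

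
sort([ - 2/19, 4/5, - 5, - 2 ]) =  [  -  5,-2, -2/19,  4/5] 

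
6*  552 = 3312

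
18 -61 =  - 43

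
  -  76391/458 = - 76391/458 = - 166.79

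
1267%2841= 1267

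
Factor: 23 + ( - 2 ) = 3^1 * 7^1 = 21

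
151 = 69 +82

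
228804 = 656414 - 427610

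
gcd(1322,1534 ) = 2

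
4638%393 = 315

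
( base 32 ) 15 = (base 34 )13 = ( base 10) 37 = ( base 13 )2B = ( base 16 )25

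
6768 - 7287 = - 519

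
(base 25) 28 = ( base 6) 134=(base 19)31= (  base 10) 58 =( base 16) 3A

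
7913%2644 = 2625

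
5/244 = 5/244 = 0.02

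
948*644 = 610512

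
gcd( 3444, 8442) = 42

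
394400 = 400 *986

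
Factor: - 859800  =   - 2^3*3^1 * 5^2 * 1433^1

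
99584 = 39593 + 59991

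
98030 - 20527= 77503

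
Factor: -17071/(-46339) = 43^1*149^ ( - 1)*311^(-1)*397^1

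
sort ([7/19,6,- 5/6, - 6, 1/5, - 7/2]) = [ - 6, - 7/2 ,- 5/6,1/5,7/19 , 6 ] 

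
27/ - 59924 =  - 27/59924= - 0.00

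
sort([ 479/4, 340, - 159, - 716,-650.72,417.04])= [ - 716,-650.72,  -  159,479/4,340,417.04]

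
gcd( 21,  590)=1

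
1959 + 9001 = 10960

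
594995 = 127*4685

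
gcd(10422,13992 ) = 6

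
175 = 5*35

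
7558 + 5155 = 12713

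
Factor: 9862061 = 11^1*31^1*  28921^1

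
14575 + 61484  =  76059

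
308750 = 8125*38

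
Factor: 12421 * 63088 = 2^4 * 3943^1*12421^1 = 783616048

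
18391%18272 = 119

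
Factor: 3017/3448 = 2^( - 3)*7^1 = 7/8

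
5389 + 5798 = 11187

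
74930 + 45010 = 119940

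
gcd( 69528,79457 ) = 1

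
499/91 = 499/91 = 5.48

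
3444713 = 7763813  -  4319100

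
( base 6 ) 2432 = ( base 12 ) 418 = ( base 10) 596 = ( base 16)254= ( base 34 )hi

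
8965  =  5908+3057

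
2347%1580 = 767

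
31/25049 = 31/25049=0.00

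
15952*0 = 0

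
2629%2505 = 124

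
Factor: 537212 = 2^2*13^1*10331^1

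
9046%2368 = 1942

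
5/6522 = 5/6522 =0.00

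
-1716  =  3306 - 5022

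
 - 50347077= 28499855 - 78846932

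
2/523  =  2/523 = 0.00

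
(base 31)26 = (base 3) 2112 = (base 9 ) 75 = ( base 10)68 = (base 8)104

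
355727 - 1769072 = -1413345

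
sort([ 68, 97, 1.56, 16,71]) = [ 1.56,16,68,71, 97]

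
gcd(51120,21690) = 90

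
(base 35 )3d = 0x76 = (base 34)3G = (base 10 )118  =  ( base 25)4I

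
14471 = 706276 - 691805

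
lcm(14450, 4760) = 404600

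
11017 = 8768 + 2249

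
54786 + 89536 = 144322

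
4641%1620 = 1401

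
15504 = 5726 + 9778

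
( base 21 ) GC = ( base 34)A8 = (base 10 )348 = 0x15C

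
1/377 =1/377 = 0.00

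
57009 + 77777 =134786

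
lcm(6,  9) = 18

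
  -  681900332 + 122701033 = -559199299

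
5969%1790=599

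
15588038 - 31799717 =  - 16211679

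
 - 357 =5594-5951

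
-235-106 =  - 341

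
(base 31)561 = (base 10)4992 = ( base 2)1001110000000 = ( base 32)4s0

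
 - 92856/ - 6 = 15476/1 = 15476.00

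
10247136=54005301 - 43758165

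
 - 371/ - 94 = 3 + 89/94 = 3.95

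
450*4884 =2197800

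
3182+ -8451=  - 5269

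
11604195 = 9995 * 1161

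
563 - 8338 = - 7775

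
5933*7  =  41531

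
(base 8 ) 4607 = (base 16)987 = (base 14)c63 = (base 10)2439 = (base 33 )27U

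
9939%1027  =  696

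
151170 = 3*50390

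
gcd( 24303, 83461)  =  1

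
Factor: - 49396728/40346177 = -2^3*3^1*19^( - 1 )*2058197^1*2123483^( - 1)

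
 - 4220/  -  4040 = 1 + 9/202=1.04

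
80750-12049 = 68701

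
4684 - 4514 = 170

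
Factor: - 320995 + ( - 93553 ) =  - 2^2*37^1 *2801^1 =- 414548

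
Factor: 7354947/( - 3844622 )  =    -  2^(- 1 )  *3^1*89^( - 1)*661^1*3709^1*21599^(- 1)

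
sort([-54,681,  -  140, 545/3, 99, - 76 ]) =[ - 140  , - 76 , - 54, 99, 545/3 , 681]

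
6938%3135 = 668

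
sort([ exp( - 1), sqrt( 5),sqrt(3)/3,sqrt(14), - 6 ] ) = [ - 6 , exp(-1),sqrt(3)/3,sqrt( 5), sqrt( 14) ] 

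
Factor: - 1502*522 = -784044=- 2^2*3^2*29^1*751^1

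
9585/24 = 3195/8 =399.38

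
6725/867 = 7+656/867 = 7.76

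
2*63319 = 126638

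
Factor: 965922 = 2^1*3^1*19^1*37^1*229^1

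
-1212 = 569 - 1781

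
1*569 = 569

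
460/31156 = 115/7789 = 0.01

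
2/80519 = 2/80519 =0.00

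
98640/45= 2192 = 2192.00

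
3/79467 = 1/26489 =0.00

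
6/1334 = 3/667 = 0.00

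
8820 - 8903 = - 83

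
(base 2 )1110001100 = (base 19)29F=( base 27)16h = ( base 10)908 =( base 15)408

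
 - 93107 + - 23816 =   -  116923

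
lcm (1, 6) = 6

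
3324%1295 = 734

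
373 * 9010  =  3360730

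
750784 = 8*93848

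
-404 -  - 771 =367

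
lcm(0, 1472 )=0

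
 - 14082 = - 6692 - 7390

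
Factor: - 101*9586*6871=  - 2^1*101^1*4793^1*6871^1 = - 6652406006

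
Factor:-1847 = -1847^1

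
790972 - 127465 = 663507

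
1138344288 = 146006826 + 992337462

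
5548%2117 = 1314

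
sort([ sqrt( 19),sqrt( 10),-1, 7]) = [ - 1 , sqrt(  10),sqrt (19), 7 ]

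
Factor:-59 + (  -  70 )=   -  129 = -3^1*43^1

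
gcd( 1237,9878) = 1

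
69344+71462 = 140806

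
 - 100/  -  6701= 100/6701 = 0.01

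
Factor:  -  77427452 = - 2^2*17^1*1138639^1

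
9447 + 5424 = 14871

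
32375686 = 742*43633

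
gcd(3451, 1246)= 7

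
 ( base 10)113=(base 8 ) 161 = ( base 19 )5i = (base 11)a3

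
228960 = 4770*48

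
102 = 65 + 37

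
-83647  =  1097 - 84744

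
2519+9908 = 12427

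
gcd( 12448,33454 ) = 778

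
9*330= 2970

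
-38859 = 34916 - 73775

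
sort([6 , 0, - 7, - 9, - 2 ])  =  [ - 9, - 7, -2,0,6 ]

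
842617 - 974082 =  - 131465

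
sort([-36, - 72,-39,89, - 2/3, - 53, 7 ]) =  [-72, - 53 ,  -  39, - 36, - 2/3,7, 89 ]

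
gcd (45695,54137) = 1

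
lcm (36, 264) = 792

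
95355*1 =95355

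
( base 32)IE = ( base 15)295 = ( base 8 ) 1116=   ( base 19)1c1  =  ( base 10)590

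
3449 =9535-6086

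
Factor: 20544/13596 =2^4*11^ (- 1)*103^(-1)*107^1 = 1712/1133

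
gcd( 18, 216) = 18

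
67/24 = 2 + 19/24 = 2.79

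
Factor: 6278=2^1*43^1*73^1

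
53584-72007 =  - 18423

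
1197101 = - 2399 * ( -499)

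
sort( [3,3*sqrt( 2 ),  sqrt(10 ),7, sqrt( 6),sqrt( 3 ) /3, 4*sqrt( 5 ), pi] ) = [sqrt( 3 ) /3, sqrt( 6), 3 , pi , sqrt( 10),3*sqrt(2),7,  4* sqrt( 5) ]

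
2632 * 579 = 1523928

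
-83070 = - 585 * 142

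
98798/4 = 24699 + 1/2 =24699.50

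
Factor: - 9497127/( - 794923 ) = 3^1 * 794923^ ( - 1)*3165709^1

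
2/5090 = 1/2545 = 0.00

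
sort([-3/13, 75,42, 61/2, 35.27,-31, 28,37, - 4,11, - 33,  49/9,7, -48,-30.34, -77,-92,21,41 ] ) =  [-92,-77, - 48, - 33,-31, - 30.34,-4, - 3/13, 49/9,7,11,21,28, 61/2,35.27, 37,41, 42,75]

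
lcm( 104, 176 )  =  2288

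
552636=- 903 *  ( - 612)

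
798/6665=798/6665 = 0.12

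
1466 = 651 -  - 815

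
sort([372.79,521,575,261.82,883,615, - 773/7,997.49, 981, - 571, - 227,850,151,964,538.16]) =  [ - 571 , - 227, - 773/7,151,261.82 , 372.79, 521,538.16,575,615,850,883,964,981, 997.49 ] 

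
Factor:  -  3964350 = -2^1*3^1* 5^2*13^1*19^1*107^1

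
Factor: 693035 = 5^1*7^1*19801^1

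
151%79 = 72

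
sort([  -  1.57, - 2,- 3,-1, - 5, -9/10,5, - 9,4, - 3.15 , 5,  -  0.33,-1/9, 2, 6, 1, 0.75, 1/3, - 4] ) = [  -  9,- 5, - 4, - 3.15, - 3, - 2, - 1.57, - 1,  -  9/10, - 0.33, - 1/9, 1/3, 0.75,1,2,4, 5,5,6]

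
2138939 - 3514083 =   -  1375144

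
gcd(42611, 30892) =1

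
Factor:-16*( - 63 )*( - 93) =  - 93744 = -  2^4 *3^3*7^1*31^1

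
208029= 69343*3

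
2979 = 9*331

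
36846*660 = 24318360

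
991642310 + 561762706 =1553405016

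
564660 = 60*9411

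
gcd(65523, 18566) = 1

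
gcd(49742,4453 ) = 1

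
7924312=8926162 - 1001850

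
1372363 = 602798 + 769565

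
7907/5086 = 7907/5086 = 1.55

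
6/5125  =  6/5125 = 0.00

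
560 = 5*112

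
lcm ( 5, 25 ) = 25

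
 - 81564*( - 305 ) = 24877020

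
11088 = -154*( -72)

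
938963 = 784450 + 154513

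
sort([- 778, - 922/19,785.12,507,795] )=[ - 778, - 922/19,  507,785.12 , 795 ]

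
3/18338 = 3/18338=0.00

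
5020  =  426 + 4594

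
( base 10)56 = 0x38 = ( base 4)320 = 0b111000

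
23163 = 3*7721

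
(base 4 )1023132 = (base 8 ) 11336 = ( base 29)5LG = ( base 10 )4830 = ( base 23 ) 930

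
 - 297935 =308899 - 606834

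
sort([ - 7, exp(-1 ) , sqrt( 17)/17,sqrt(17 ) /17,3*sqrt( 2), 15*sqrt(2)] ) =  [ -7,sqrt( 17)/17, sqrt( 17 )/17, exp( - 1), 3 * sqrt(2),  15 * sqrt (2)]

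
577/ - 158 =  - 577/158 = - 3.65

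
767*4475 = 3432325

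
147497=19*7763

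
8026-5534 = 2492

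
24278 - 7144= 17134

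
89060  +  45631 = 134691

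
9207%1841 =2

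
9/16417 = 9/16417 = 0.00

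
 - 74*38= - 2812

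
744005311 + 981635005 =1725640316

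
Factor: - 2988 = - 2^2*3^2*83^1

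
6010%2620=770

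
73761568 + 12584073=86345641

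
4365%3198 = 1167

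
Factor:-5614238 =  - 2^1*7^1*401017^1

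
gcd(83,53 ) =1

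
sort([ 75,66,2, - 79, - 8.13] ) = [ - 79, - 8.13,2, 66, 75 ]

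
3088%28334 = 3088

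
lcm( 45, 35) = 315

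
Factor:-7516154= - 2^1*3758077^1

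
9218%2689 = 1151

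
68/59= 1+9/59 = 1.15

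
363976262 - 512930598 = -148954336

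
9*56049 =504441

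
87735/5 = 17547 = 17547.00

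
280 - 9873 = -9593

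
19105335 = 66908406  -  47803071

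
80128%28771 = 22586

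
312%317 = 312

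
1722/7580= 861/3790 = 0.23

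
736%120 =16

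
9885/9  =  3295/3 = 1098.33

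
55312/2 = 27656 =27656.00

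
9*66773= 600957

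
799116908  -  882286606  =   - 83169698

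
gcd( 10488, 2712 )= 24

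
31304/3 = 10434 + 2/3= 10434.67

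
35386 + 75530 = 110916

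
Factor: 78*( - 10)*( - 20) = 15600 = 2^4*3^1* 5^2* 13^1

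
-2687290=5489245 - 8176535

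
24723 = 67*369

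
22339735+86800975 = 109140710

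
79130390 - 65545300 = 13585090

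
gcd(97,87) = 1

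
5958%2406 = 1146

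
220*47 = 10340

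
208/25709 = 208/25709  =  0.01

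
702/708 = 117/118   =  0.99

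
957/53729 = 957/53729 = 0.02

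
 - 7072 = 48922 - 55994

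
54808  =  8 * 6851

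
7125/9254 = 7125/9254 = 0.77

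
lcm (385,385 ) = 385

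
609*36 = 21924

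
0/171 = 0 = 0.00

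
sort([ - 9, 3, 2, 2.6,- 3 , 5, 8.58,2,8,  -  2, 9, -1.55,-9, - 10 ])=[ - 10, -9,-9 , - 3, - 2 , - 1.55, 2,  2, 2.6,3 , 5, 8,8.58, 9]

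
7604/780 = 9 + 146/195 =9.75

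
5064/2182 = 2  +  350/1091 = 2.32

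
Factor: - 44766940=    - 2^2 * 5^1*2238347^1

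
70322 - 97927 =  - 27605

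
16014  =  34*471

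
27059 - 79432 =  -52373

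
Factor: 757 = 757^1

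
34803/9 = 3867 = 3867.00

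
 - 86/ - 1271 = 86/1271 =0.07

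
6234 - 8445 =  - 2211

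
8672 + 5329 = 14001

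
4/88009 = 4/88009 = 0.00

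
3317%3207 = 110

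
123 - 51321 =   -  51198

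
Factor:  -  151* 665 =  - 100415 = - 5^1*7^1*19^1*151^1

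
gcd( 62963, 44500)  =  1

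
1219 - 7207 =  - 5988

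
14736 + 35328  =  50064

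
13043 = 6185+6858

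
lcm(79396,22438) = 1032148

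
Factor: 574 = 2^1*7^1*41^1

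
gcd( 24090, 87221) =1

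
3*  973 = 2919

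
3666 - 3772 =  - 106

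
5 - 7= - 2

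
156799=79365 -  - 77434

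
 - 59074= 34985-94059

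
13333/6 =13333/6 = 2222.17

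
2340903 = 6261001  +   - 3920098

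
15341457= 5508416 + 9833041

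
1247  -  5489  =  - 4242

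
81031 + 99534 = 180565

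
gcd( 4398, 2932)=1466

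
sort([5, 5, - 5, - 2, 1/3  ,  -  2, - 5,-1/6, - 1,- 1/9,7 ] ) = [ - 5, -5,  -  2, - 2,  -  1,-1/6,  -  1/9, 1/3,5, 5, 7]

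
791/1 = 791 = 791.00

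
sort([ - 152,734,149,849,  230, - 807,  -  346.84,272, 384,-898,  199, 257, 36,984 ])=[ - 898, - 807 ,-346.84, - 152, 36,149,199, 230,257, 272,384, 734, 849,984]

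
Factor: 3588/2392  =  3/2  =  2^( - 1 )*3^1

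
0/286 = 0 = 0.00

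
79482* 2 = 158964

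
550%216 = 118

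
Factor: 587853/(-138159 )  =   - 217/51  =  -3^ ( - 1)*7^1 * 17^( - 1)*31^1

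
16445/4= 4111 + 1/4 =4111.25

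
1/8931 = 1/8931 =0.00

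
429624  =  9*47736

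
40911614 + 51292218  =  92203832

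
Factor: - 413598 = - 2^1*3^1*29^1*2377^1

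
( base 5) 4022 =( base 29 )HJ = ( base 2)1000000000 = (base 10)512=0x200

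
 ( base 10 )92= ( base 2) 1011100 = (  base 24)3K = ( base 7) 161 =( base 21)48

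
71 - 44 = 27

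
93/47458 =93/47458 = 0.00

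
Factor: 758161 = 389^1 * 1949^1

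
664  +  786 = 1450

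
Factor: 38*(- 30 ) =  - 2^2*3^1*5^1 *19^1 = - 1140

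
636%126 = 6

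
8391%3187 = 2017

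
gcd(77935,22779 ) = 1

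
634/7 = 90 + 4/7  =  90.57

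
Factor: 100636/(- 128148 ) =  - 139/177 = - 3^ ( - 1)*59^(- 1 )*139^1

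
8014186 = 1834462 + 6179724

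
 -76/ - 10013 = 4/527 =0.01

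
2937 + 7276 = 10213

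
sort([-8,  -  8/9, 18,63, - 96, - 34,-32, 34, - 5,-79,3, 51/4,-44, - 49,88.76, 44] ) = [-96, -79, - 49, - 44, - 34,  -  32 ,-8, - 5,-8/9,3 , 51/4, 18, 34, 44, 63, 88.76 ] 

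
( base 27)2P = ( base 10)79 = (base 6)211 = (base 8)117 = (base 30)2j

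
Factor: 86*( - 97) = -8342 = -  2^1*43^1*97^1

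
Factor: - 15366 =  - 2^1*3^1 * 13^1*197^1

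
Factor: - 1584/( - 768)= 33/16 = 2^( - 4 ) * 3^1*11^1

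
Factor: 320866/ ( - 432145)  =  -45838/61735 = - 2^1 * 5^( - 1 ) * 13^1 *41^1*43^1* 12347^( - 1 )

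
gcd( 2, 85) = 1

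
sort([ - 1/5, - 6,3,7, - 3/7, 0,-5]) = [ - 6, - 5,-3/7,-1/5, 0, 3,7 ] 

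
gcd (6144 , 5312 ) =64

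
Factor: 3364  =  2^2*29^2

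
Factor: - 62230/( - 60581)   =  2^1*5^1*7^2*29^( - 1 )*127^1*2089^( - 1)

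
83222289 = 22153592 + 61068697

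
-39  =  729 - 768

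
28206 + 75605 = 103811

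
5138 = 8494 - 3356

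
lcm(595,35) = 595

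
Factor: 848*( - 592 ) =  - 2^8*37^1*53^1  =  -  502016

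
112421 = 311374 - 198953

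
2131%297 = 52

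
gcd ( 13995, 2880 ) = 45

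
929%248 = 185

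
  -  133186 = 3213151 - 3346337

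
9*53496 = 481464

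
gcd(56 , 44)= 4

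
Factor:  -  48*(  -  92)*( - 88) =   -  388608 = - 2^9*3^1*11^1*23^1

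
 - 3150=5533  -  8683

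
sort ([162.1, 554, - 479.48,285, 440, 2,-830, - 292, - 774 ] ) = [-830, - 774, - 479.48, - 292,  2, 162.1,285, 440, 554]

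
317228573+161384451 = 478613024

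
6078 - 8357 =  - 2279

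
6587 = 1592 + 4995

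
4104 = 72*57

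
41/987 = 41/987 = 0.04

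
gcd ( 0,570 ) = 570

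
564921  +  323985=888906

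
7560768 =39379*192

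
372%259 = 113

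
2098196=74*28354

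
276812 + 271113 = 547925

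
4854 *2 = 9708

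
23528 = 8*2941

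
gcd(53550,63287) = 7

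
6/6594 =1/1099 = 0.00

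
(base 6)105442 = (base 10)9026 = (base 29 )al7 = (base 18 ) 19F8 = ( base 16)2342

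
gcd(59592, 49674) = 6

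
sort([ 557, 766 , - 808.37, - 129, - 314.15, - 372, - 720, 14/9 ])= [ - 808.37, - 720, - 372, - 314.15, - 129,14/9, 557, 766]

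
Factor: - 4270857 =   -  3^1* 263^1*5413^1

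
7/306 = 7/306 = 0.02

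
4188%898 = 596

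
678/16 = 339/8=42.38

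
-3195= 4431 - 7626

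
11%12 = 11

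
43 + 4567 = 4610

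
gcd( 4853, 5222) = 1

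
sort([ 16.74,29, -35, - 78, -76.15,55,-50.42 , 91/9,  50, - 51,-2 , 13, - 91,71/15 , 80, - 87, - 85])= [-91,-87, - 85,  -  78, - 76.15, - 51, -50.42,-35, - 2,71/15, 91/9, 13, 16.74, 29,50,  55, 80 ] 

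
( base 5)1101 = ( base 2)10010111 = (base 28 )5B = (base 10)151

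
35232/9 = 11744/3 = 3914.67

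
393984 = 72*5472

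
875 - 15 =860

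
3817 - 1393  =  2424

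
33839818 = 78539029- 44699211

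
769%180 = 49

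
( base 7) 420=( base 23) 93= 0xD2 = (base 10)210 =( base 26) 82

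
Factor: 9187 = 9187^1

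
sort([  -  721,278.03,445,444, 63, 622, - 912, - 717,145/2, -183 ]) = [-912, - 721, - 717, - 183,63,145/2,  278.03,444,445, 622 ] 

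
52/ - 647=  -  1 + 595/647 =-0.08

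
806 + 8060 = 8866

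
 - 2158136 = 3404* ( - 634)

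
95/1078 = 95/1078 = 0.09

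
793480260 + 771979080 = 1565459340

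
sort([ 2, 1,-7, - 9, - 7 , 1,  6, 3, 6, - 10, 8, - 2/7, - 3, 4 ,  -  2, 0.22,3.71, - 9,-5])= [- 10, - 9, - 9 , - 7 ,  -  7, - 5, - 3, - 2,  -  2/7, 0.22, 1,1 , 2,3,  3.71,  4,6,  6,  8]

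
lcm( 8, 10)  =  40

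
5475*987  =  5403825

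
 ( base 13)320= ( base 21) 148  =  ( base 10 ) 533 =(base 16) 215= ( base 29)IB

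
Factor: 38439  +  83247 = 121686 =2^1* 3^1*17^1*1193^1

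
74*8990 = 665260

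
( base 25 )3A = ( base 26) 37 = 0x55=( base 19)49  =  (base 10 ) 85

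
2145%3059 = 2145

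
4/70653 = 4/70653  =  0.00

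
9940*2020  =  20078800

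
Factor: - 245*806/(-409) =2^1*5^1*7^2 * 13^1*31^1 * 409^( - 1)= 197470/409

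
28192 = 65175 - 36983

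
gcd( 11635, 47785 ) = 5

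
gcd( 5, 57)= 1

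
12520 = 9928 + 2592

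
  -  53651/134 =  - 401 + 83/134 = -  400.38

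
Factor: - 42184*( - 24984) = 1053925056 = 2^6*3^2*347^1 * 5273^1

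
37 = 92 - 55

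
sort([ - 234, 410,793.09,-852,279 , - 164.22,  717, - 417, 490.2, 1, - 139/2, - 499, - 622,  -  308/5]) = [-852,  -  622, - 499 , - 417, - 234, - 164.22, - 139/2, - 308/5, 1 , 279 , 410,490.2, 717,  793.09] 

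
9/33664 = 9/33664= 0.00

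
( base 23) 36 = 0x4B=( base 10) 75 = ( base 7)135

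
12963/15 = 864 + 1/5 = 864.20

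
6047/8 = 6047/8 = 755.88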